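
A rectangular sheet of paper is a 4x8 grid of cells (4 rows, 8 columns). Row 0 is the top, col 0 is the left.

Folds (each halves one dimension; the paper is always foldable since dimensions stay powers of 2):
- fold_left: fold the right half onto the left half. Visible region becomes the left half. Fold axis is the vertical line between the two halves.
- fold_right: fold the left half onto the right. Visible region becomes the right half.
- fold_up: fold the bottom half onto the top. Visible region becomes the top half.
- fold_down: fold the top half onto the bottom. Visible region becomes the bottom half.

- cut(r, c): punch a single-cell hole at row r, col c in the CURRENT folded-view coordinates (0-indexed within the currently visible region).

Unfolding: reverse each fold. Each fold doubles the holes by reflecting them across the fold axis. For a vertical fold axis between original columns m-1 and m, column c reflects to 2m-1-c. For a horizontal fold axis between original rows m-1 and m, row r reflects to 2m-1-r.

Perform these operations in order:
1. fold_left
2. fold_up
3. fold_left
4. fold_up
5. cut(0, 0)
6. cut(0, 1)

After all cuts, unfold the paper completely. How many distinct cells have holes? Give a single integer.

Op 1 fold_left: fold axis v@4; visible region now rows[0,4) x cols[0,4) = 4x4
Op 2 fold_up: fold axis h@2; visible region now rows[0,2) x cols[0,4) = 2x4
Op 3 fold_left: fold axis v@2; visible region now rows[0,2) x cols[0,2) = 2x2
Op 4 fold_up: fold axis h@1; visible region now rows[0,1) x cols[0,2) = 1x2
Op 5 cut(0, 0): punch at orig (0,0); cuts so far [(0, 0)]; region rows[0,1) x cols[0,2) = 1x2
Op 6 cut(0, 1): punch at orig (0,1); cuts so far [(0, 0), (0, 1)]; region rows[0,1) x cols[0,2) = 1x2
Unfold 1 (reflect across h@1): 4 holes -> [(0, 0), (0, 1), (1, 0), (1, 1)]
Unfold 2 (reflect across v@2): 8 holes -> [(0, 0), (0, 1), (0, 2), (0, 3), (1, 0), (1, 1), (1, 2), (1, 3)]
Unfold 3 (reflect across h@2): 16 holes -> [(0, 0), (0, 1), (0, 2), (0, 3), (1, 0), (1, 1), (1, 2), (1, 3), (2, 0), (2, 1), (2, 2), (2, 3), (3, 0), (3, 1), (3, 2), (3, 3)]
Unfold 4 (reflect across v@4): 32 holes -> [(0, 0), (0, 1), (0, 2), (0, 3), (0, 4), (0, 5), (0, 6), (0, 7), (1, 0), (1, 1), (1, 2), (1, 3), (1, 4), (1, 5), (1, 6), (1, 7), (2, 0), (2, 1), (2, 2), (2, 3), (2, 4), (2, 5), (2, 6), (2, 7), (3, 0), (3, 1), (3, 2), (3, 3), (3, 4), (3, 5), (3, 6), (3, 7)]

Answer: 32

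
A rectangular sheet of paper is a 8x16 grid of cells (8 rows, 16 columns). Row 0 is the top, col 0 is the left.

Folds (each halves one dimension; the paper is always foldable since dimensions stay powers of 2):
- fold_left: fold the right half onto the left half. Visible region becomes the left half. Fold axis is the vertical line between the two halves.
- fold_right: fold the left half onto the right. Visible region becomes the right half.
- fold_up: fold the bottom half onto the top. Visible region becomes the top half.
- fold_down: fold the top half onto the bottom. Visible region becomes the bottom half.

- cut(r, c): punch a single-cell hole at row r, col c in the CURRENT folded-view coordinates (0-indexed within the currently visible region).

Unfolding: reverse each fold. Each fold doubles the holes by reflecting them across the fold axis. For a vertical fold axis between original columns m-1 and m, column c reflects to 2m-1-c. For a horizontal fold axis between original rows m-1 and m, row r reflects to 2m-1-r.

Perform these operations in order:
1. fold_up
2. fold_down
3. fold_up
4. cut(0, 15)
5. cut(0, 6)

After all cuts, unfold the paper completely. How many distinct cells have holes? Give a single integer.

Answer: 16

Derivation:
Op 1 fold_up: fold axis h@4; visible region now rows[0,4) x cols[0,16) = 4x16
Op 2 fold_down: fold axis h@2; visible region now rows[2,4) x cols[0,16) = 2x16
Op 3 fold_up: fold axis h@3; visible region now rows[2,3) x cols[0,16) = 1x16
Op 4 cut(0, 15): punch at orig (2,15); cuts so far [(2, 15)]; region rows[2,3) x cols[0,16) = 1x16
Op 5 cut(0, 6): punch at orig (2,6); cuts so far [(2, 6), (2, 15)]; region rows[2,3) x cols[0,16) = 1x16
Unfold 1 (reflect across h@3): 4 holes -> [(2, 6), (2, 15), (3, 6), (3, 15)]
Unfold 2 (reflect across h@2): 8 holes -> [(0, 6), (0, 15), (1, 6), (1, 15), (2, 6), (2, 15), (3, 6), (3, 15)]
Unfold 3 (reflect across h@4): 16 holes -> [(0, 6), (0, 15), (1, 6), (1, 15), (2, 6), (2, 15), (3, 6), (3, 15), (4, 6), (4, 15), (5, 6), (5, 15), (6, 6), (6, 15), (7, 6), (7, 15)]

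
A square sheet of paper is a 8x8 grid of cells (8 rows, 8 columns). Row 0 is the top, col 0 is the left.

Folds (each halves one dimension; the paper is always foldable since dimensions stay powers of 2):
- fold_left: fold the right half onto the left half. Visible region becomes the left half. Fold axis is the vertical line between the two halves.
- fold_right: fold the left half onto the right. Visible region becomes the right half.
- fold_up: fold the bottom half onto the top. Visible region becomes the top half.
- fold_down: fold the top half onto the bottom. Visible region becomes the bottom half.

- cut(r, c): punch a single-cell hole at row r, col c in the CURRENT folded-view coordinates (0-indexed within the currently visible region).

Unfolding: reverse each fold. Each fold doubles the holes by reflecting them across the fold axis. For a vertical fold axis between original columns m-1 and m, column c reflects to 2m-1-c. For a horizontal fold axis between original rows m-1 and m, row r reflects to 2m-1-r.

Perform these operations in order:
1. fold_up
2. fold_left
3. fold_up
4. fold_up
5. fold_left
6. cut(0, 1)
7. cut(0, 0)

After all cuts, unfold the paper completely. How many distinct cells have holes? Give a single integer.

Op 1 fold_up: fold axis h@4; visible region now rows[0,4) x cols[0,8) = 4x8
Op 2 fold_left: fold axis v@4; visible region now rows[0,4) x cols[0,4) = 4x4
Op 3 fold_up: fold axis h@2; visible region now rows[0,2) x cols[0,4) = 2x4
Op 4 fold_up: fold axis h@1; visible region now rows[0,1) x cols[0,4) = 1x4
Op 5 fold_left: fold axis v@2; visible region now rows[0,1) x cols[0,2) = 1x2
Op 6 cut(0, 1): punch at orig (0,1); cuts so far [(0, 1)]; region rows[0,1) x cols[0,2) = 1x2
Op 7 cut(0, 0): punch at orig (0,0); cuts so far [(0, 0), (0, 1)]; region rows[0,1) x cols[0,2) = 1x2
Unfold 1 (reflect across v@2): 4 holes -> [(0, 0), (0, 1), (0, 2), (0, 3)]
Unfold 2 (reflect across h@1): 8 holes -> [(0, 0), (0, 1), (0, 2), (0, 3), (1, 0), (1, 1), (1, 2), (1, 3)]
Unfold 3 (reflect across h@2): 16 holes -> [(0, 0), (0, 1), (0, 2), (0, 3), (1, 0), (1, 1), (1, 2), (1, 3), (2, 0), (2, 1), (2, 2), (2, 3), (3, 0), (3, 1), (3, 2), (3, 3)]
Unfold 4 (reflect across v@4): 32 holes -> [(0, 0), (0, 1), (0, 2), (0, 3), (0, 4), (0, 5), (0, 6), (0, 7), (1, 0), (1, 1), (1, 2), (1, 3), (1, 4), (1, 5), (1, 6), (1, 7), (2, 0), (2, 1), (2, 2), (2, 3), (2, 4), (2, 5), (2, 6), (2, 7), (3, 0), (3, 1), (3, 2), (3, 3), (3, 4), (3, 5), (3, 6), (3, 7)]
Unfold 5 (reflect across h@4): 64 holes -> [(0, 0), (0, 1), (0, 2), (0, 3), (0, 4), (0, 5), (0, 6), (0, 7), (1, 0), (1, 1), (1, 2), (1, 3), (1, 4), (1, 5), (1, 6), (1, 7), (2, 0), (2, 1), (2, 2), (2, 3), (2, 4), (2, 5), (2, 6), (2, 7), (3, 0), (3, 1), (3, 2), (3, 3), (3, 4), (3, 5), (3, 6), (3, 7), (4, 0), (4, 1), (4, 2), (4, 3), (4, 4), (4, 5), (4, 6), (4, 7), (5, 0), (5, 1), (5, 2), (5, 3), (5, 4), (5, 5), (5, 6), (5, 7), (6, 0), (6, 1), (6, 2), (6, 3), (6, 4), (6, 5), (6, 6), (6, 7), (7, 0), (7, 1), (7, 2), (7, 3), (7, 4), (7, 5), (7, 6), (7, 7)]

Answer: 64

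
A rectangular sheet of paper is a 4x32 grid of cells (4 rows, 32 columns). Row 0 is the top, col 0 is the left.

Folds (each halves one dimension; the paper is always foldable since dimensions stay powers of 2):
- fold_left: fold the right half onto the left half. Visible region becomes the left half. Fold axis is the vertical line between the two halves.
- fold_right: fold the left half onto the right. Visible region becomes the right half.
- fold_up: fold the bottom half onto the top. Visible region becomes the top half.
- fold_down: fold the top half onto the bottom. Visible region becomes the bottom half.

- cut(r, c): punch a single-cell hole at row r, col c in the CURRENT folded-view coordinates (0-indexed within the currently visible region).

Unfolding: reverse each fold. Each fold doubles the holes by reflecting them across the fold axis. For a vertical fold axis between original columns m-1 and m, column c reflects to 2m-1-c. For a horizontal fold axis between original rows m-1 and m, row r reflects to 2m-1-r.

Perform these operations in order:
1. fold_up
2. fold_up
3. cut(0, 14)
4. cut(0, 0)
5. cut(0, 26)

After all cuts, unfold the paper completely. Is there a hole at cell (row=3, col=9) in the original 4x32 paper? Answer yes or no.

Op 1 fold_up: fold axis h@2; visible region now rows[0,2) x cols[0,32) = 2x32
Op 2 fold_up: fold axis h@1; visible region now rows[0,1) x cols[0,32) = 1x32
Op 3 cut(0, 14): punch at orig (0,14); cuts so far [(0, 14)]; region rows[0,1) x cols[0,32) = 1x32
Op 4 cut(0, 0): punch at orig (0,0); cuts so far [(0, 0), (0, 14)]; region rows[0,1) x cols[0,32) = 1x32
Op 5 cut(0, 26): punch at orig (0,26); cuts so far [(0, 0), (0, 14), (0, 26)]; region rows[0,1) x cols[0,32) = 1x32
Unfold 1 (reflect across h@1): 6 holes -> [(0, 0), (0, 14), (0, 26), (1, 0), (1, 14), (1, 26)]
Unfold 2 (reflect across h@2): 12 holes -> [(0, 0), (0, 14), (0, 26), (1, 0), (1, 14), (1, 26), (2, 0), (2, 14), (2, 26), (3, 0), (3, 14), (3, 26)]
Holes: [(0, 0), (0, 14), (0, 26), (1, 0), (1, 14), (1, 26), (2, 0), (2, 14), (2, 26), (3, 0), (3, 14), (3, 26)]

Answer: no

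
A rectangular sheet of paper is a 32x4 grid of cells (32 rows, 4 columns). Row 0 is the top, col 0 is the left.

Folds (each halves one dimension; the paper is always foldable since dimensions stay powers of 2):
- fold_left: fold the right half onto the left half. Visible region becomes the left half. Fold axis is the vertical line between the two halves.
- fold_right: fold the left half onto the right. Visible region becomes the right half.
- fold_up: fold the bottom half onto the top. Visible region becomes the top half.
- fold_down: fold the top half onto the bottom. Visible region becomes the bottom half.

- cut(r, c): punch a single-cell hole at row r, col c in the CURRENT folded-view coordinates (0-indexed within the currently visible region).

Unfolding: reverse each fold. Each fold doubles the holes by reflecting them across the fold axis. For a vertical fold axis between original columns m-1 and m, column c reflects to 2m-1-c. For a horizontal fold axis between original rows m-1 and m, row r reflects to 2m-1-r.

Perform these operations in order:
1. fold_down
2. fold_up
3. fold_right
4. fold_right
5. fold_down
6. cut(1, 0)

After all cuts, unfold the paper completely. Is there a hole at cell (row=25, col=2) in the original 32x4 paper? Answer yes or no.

Answer: no

Derivation:
Op 1 fold_down: fold axis h@16; visible region now rows[16,32) x cols[0,4) = 16x4
Op 2 fold_up: fold axis h@24; visible region now rows[16,24) x cols[0,4) = 8x4
Op 3 fold_right: fold axis v@2; visible region now rows[16,24) x cols[2,4) = 8x2
Op 4 fold_right: fold axis v@3; visible region now rows[16,24) x cols[3,4) = 8x1
Op 5 fold_down: fold axis h@20; visible region now rows[20,24) x cols[3,4) = 4x1
Op 6 cut(1, 0): punch at orig (21,3); cuts so far [(21, 3)]; region rows[20,24) x cols[3,4) = 4x1
Unfold 1 (reflect across h@20): 2 holes -> [(18, 3), (21, 3)]
Unfold 2 (reflect across v@3): 4 holes -> [(18, 2), (18, 3), (21, 2), (21, 3)]
Unfold 3 (reflect across v@2): 8 holes -> [(18, 0), (18, 1), (18, 2), (18, 3), (21, 0), (21, 1), (21, 2), (21, 3)]
Unfold 4 (reflect across h@24): 16 holes -> [(18, 0), (18, 1), (18, 2), (18, 3), (21, 0), (21, 1), (21, 2), (21, 3), (26, 0), (26, 1), (26, 2), (26, 3), (29, 0), (29, 1), (29, 2), (29, 3)]
Unfold 5 (reflect across h@16): 32 holes -> [(2, 0), (2, 1), (2, 2), (2, 3), (5, 0), (5, 1), (5, 2), (5, 3), (10, 0), (10, 1), (10, 2), (10, 3), (13, 0), (13, 1), (13, 2), (13, 3), (18, 0), (18, 1), (18, 2), (18, 3), (21, 0), (21, 1), (21, 2), (21, 3), (26, 0), (26, 1), (26, 2), (26, 3), (29, 0), (29, 1), (29, 2), (29, 3)]
Holes: [(2, 0), (2, 1), (2, 2), (2, 3), (5, 0), (5, 1), (5, 2), (5, 3), (10, 0), (10, 1), (10, 2), (10, 3), (13, 0), (13, 1), (13, 2), (13, 3), (18, 0), (18, 1), (18, 2), (18, 3), (21, 0), (21, 1), (21, 2), (21, 3), (26, 0), (26, 1), (26, 2), (26, 3), (29, 0), (29, 1), (29, 2), (29, 3)]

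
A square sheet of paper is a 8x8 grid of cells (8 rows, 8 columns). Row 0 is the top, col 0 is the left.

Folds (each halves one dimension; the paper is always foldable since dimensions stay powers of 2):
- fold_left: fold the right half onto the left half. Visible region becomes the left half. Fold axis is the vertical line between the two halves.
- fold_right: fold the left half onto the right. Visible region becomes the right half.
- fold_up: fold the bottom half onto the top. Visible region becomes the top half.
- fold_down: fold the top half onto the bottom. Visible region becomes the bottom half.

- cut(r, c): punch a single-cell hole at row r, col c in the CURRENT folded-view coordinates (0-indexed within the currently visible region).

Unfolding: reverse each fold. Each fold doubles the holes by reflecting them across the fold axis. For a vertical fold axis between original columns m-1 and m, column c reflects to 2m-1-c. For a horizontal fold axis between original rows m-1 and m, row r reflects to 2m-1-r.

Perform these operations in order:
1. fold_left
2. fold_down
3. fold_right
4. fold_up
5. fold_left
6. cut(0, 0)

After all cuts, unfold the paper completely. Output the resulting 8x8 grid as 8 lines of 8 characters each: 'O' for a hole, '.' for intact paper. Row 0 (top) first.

Answer: OOOOOOOO
........
........
OOOOOOOO
OOOOOOOO
........
........
OOOOOOOO

Derivation:
Op 1 fold_left: fold axis v@4; visible region now rows[0,8) x cols[0,4) = 8x4
Op 2 fold_down: fold axis h@4; visible region now rows[4,8) x cols[0,4) = 4x4
Op 3 fold_right: fold axis v@2; visible region now rows[4,8) x cols[2,4) = 4x2
Op 4 fold_up: fold axis h@6; visible region now rows[4,6) x cols[2,4) = 2x2
Op 5 fold_left: fold axis v@3; visible region now rows[4,6) x cols[2,3) = 2x1
Op 6 cut(0, 0): punch at orig (4,2); cuts so far [(4, 2)]; region rows[4,6) x cols[2,3) = 2x1
Unfold 1 (reflect across v@3): 2 holes -> [(4, 2), (4, 3)]
Unfold 2 (reflect across h@6): 4 holes -> [(4, 2), (4, 3), (7, 2), (7, 3)]
Unfold 3 (reflect across v@2): 8 holes -> [(4, 0), (4, 1), (4, 2), (4, 3), (7, 0), (7, 1), (7, 2), (7, 3)]
Unfold 4 (reflect across h@4): 16 holes -> [(0, 0), (0, 1), (0, 2), (0, 3), (3, 0), (3, 1), (3, 2), (3, 3), (4, 0), (4, 1), (4, 2), (4, 3), (7, 0), (7, 1), (7, 2), (7, 3)]
Unfold 5 (reflect across v@4): 32 holes -> [(0, 0), (0, 1), (0, 2), (0, 3), (0, 4), (0, 5), (0, 6), (0, 7), (3, 0), (3, 1), (3, 2), (3, 3), (3, 4), (3, 5), (3, 6), (3, 7), (4, 0), (4, 1), (4, 2), (4, 3), (4, 4), (4, 5), (4, 6), (4, 7), (7, 0), (7, 1), (7, 2), (7, 3), (7, 4), (7, 5), (7, 6), (7, 7)]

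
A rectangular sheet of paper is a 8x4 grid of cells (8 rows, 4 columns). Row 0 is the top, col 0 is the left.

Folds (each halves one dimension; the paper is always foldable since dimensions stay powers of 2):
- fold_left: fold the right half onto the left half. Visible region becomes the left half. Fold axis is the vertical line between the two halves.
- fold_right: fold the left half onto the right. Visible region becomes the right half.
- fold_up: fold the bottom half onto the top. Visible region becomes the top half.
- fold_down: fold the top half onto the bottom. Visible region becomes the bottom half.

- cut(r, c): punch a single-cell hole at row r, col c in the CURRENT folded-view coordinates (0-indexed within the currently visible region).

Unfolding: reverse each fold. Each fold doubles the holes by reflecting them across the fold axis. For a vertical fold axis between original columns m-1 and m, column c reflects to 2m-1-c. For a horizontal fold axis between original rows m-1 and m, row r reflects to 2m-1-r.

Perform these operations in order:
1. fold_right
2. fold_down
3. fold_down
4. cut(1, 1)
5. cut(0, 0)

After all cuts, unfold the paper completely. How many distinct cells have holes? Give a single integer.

Answer: 16

Derivation:
Op 1 fold_right: fold axis v@2; visible region now rows[0,8) x cols[2,4) = 8x2
Op 2 fold_down: fold axis h@4; visible region now rows[4,8) x cols[2,4) = 4x2
Op 3 fold_down: fold axis h@6; visible region now rows[6,8) x cols[2,4) = 2x2
Op 4 cut(1, 1): punch at orig (7,3); cuts so far [(7, 3)]; region rows[6,8) x cols[2,4) = 2x2
Op 5 cut(0, 0): punch at orig (6,2); cuts so far [(6, 2), (7, 3)]; region rows[6,8) x cols[2,4) = 2x2
Unfold 1 (reflect across h@6): 4 holes -> [(4, 3), (5, 2), (6, 2), (7, 3)]
Unfold 2 (reflect across h@4): 8 holes -> [(0, 3), (1, 2), (2, 2), (3, 3), (4, 3), (5, 2), (6, 2), (7, 3)]
Unfold 3 (reflect across v@2): 16 holes -> [(0, 0), (0, 3), (1, 1), (1, 2), (2, 1), (2, 2), (3, 0), (3, 3), (4, 0), (4, 3), (5, 1), (5, 2), (6, 1), (6, 2), (7, 0), (7, 3)]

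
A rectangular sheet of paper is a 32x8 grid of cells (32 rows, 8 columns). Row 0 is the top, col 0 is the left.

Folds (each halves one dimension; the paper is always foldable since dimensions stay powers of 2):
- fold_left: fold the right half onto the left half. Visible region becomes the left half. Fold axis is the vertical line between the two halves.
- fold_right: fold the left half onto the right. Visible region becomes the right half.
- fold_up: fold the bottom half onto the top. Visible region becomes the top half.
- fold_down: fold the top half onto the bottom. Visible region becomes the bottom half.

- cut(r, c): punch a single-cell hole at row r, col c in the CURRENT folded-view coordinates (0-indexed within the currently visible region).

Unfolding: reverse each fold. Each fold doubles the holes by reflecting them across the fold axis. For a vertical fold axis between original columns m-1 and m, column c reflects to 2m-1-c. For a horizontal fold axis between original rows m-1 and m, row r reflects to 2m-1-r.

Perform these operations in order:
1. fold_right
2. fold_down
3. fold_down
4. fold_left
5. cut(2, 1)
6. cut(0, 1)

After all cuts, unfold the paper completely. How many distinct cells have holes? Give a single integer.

Answer: 32

Derivation:
Op 1 fold_right: fold axis v@4; visible region now rows[0,32) x cols[4,8) = 32x4
Op 2 fold_down: fold axis h@16; visible region now rows[16,32) x cols[4,8) = 16x4
Op 3 fold_down: fold axis h@24; visible region now rows[24,32) x cols[4,8) = 8x4
Op 4 fold_left: fold axis v@6; visible region now rows[24,32) x cols[4,6) = 8x2
Op 5 cut(2, 1): punch at orig (26,5); cuts so far [(26, 5)]; region rows[24,32) x cols[4,6) = 8x2
Op 6 cut(0, 1): punch at orig (24,5); cuts so far [(24, 5), (26, 5)]; region rows[24,32) x cols[4,6) = 8x2
Unfold 1 (reflect across v@6): 4 holes -> [(24, 5), (24, 6), (26, 5), (26, 6)]
Unfold 2 (reflect across h@24): 8 holes -> [(21, 5), (21, 6), (23, 5), (23, 6), (24, 5), (24, 6), (26, 5), (26, 6)]
Unfold 3 (reflect across h@16): 16 holes -> [(5, 5), (5, 6), (7, 5), (7, 6), (8, 5), (8, 6), (10, 5), (10, 6), (21, 5), (21, 6), (23, 5), (23, 6), (24, 5), (24, 6), (26, 5), (26, 6)]
Unfold 4 (reflect across v@4): 32 holes -> [(5, 1), (5, 2), (5, 5), (5, 6), (7, 1), (7, 2), (7, 5), (7, 6), (8, 1), (8, 2), (8, 5), (8, 6), (10, 1), (10, 2), (10, 5), (10, 6), (21, 1), (21, 2), (21, 5), (21, 6), (23, 1), (23, 2), (23, 5), (23, 6), (24, 1), (24, 2), (24, 5), (24, 6), (26, 1), (26, 2), (26, 5), (26, 6)]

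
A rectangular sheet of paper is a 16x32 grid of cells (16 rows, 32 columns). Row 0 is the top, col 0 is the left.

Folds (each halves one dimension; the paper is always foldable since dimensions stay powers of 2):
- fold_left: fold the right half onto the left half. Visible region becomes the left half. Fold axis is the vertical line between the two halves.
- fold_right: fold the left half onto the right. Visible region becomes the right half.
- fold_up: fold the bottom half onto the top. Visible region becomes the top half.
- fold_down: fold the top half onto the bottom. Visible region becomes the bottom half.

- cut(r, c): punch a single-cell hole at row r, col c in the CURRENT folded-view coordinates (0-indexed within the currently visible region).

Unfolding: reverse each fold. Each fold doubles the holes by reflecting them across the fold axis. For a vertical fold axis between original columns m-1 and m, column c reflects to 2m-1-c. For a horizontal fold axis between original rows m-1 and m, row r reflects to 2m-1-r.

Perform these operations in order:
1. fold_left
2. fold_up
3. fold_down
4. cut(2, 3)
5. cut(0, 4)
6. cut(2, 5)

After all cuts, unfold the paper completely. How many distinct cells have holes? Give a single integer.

Op 1 fold_left: fold axis v@16; visible region now rows[0,16) x cols[0,16) = 16x16
Op 2 fold_up: fold axis h@8; visible region now rows[0,8) x cols[0,16) = 8x16
Op 3 fold_down: fold axis h@4; visible region now rows[4,8) x cols[0,16) = 4x16
Op 4 cut(2, 3): punch at orig (6,3); cuts so far [(6, 3)]; region rows[4,8) x cols[0,16) = 4x16
Op 5 cut(0, 4): punch at orig (4,4); cuts so far [(4, 4), (6, 3)]; region rows[4,8) x cols[0,16) = 4x16
Op 6 cut(2, 5): punch at orig (6,5); cuts so far [(4, 4), (6, 3), (6, 5)]; region rows[4,8) x cols[0,16) = 4x16
Unfold 1 (reflect across h@4): 6 holes -> [(1, 3), (1, 5), (3, 4), (4, 4), (6, 3), (6, 5)]
Unfold 2 (reflect across h@8): 12 holes -> [(1, 3), (1, 5), (3, 4), (4, 4), (6, 3), (6, 5), (9, 3), (9, 5), (11, 4), (12, 4), (14, 3), (14, 5)]
Unfold 3 (reflect across v@16): 24 holes -> [(1, 3), (1, 5), (1, 26), (1, 28), (3, 4), (3, 27), (4, 4), (4, 27), (6, 3), (6, 5), (6, 26), (6, 28), (9, 3), (9, 5), (9, 26), (9, 28), (11, 4), (11, 27), (12, 4), (12, 27), (14, 3), (14, 5), (14, 26), (14, 28)]

Answer: 24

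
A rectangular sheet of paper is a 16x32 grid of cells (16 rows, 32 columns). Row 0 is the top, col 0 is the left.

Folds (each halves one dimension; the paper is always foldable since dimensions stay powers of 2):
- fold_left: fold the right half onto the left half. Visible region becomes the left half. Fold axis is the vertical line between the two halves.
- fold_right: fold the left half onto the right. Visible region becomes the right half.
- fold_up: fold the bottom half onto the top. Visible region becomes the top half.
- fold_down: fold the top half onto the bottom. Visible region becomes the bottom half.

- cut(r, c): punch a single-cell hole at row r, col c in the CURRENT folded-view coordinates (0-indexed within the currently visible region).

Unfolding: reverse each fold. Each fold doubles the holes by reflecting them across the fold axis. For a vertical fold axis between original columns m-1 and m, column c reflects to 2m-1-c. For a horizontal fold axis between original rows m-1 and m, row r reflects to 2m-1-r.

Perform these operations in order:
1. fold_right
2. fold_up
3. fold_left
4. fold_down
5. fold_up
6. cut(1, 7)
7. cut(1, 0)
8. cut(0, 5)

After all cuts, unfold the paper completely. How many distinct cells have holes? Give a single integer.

Answer: 96

Derivation:
Op 1 fold_right: fold axis v@16; visible region now rows[0,16) x cols[16,32) = 16x16
Op 2 fold_up: fold axis h@8; visible region now rows[0,8) x cols[16,32) = 8x16
Op 3 fold_left: fold axis v@24; visible region now rows[0,8) x cols[16,24) = 8x8
Op 4 fold_down: fold axis h@4; visible region now rows[4,8) x cols[16,24) = 4x8
Op 5 fold_up: fold axis h@6; visible region now rows[4,6) x cols[16,24) = 2x8
Op 6 cut(1, 7): punch at orig (5,23); cuts so far [(5, 23)]; region rows[4,6) x cols[16,24) = 2x8
Op 7 cut(1, 0): punch at orig (5,16); cuts so far [(5, 16), (5, 23)]; region rows[4,6) x cols[16,24) = 2x8
Op 8 cut(0, 5): punch at orig (4,21); cuts so far [(4, 21), (5, 16), (5, 23)]; region rows[4,6) x cols[16,24) = 2x8
Unfold 1 (reflect across h@6): 6 holes -> [(4, 21), (5, 16), (5, 23), (6, 16), (6, 23), (7, 21)]
Unfold 2 (reflect across h@4): 12 holes -> [(0, 21), (1, 16), (1, 23), (2, 16), (2, 23), (3, 21), (4, 21), (5, 16), (5, 23), (6, 16), (6, 23), (7, 21)]
Unfold 3 (reflect across v@24): 24 holes -> [(0, 21), (0, 26), (1, 16), (1, 23), (1, 24), (1, 31), (2, 16), (2, 23), (2, 24), (2, 31), (3, 21), (3, 26), (4, 21), (4, 26), (5, 16), (5, 23), (5, 24), (5, 31), (6, 16), (6, 23), (6, 24), (6, 31), (7, 21), (7, 26)]
Unfold 4 (reflect across h@8): 48 holes -> [(0, 21), (0, 26), (1, 16), (1, 23), (1, 24), (1, 31), (2, 16), (2, 23), (2, 24), (2, 31), (3, 21), (3, 26), (4, 21), (4, 26), (5, 16), (5, 23), (5, 24), (5, 31), (6, 16), (6, 23), (6, 24), (6, 31), (7, 21), (7, 26), (8, 21), (8, 26), (9, 16), (9, 23), (9, 24), (9, 31), (10, 16), (10, 23), (10, 24), (10, 31), (11, 21), (11, 26), (12, 21), (12, 26), (13, 16), (13, 23), (13, 24), (13, 31), (14, 16), (14, 23), (14, 24), (14, 31), (15, 21), (15, 26)]
Unfold 5 (reflect across v@16): 96 holes -> [(0, 5), (0, 10), (0, 21), (0, 26), (1, 0), (1, 7), (1, 8), (1, 15), (1, 16), (1, 23), (1, 24), (1, 31), (2, 0), (2, 7), (2, 8), (2, 15), (2, 16), (2, 23), (2, 24), (2, 31), (3, 5), (3, 10), (3, 21), (3, 26), (4, 5), (4, 10), (4, 21), (4, 26), (5, 0), (5, 7), (5, 8), (5, 15), (5, 16), (5, 23), (5, 24), (5, 31), (6, 0), (6, 7), (6, 8), (6, 15), (6, 16), (6, 23), (6, 24), (6, 31), (7, 5), (7, 10), (7, 21), (7, 26), (8, 5), (8, 10), (8, 21), (8, 26), (9, 0), (9, 7), (9, 8), (9, 15), (9, 16), (9, 23), (9, 24), (9, 31), (10, 0), (10, 7), (10, 8), (10, 15), (10, 16), (10, 23), (10, 24), (10, 31), (11, 5), (11, 10), (11, 21), (11, 26), (12, 5), (12, 10), (12, 21), (12, 26), (13, 0), (13, 7), (13, 8), (13, 15), (13, 16), (13, 23), (13, 24), (13, 31), (14, 0), (14, 7), (14, 8), (14, 15), (14, 16), (14, 23), (14, 24), (14, 31), (15, 5), (15, 10), (15, 21), (15, 26)]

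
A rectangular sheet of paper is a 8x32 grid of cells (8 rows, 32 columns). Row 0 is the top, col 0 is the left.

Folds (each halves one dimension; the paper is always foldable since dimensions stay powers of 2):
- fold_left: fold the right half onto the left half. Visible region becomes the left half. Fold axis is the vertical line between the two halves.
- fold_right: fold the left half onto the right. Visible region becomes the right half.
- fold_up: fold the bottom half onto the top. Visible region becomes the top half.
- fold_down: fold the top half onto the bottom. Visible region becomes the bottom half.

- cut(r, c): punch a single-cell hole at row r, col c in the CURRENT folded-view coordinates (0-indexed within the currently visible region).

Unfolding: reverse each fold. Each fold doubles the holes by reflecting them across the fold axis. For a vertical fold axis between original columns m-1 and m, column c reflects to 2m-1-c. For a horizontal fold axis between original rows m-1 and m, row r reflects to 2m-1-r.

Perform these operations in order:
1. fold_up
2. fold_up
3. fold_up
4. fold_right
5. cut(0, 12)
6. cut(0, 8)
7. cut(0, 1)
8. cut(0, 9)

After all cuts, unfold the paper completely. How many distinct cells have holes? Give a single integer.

Op 1 fold_up: fold axis h@4; visible region now rows[0,4) x cols[0,32) = 4x32
Op 2 fold_up: fold axis h@2; visible region now rows[0,2) x cols[0,32) = 2x32
Op 3 fold_up: fold axis h@1; visible region now rows[0,1) x cols[0,32) = 1x32
Op 4 fold_right: fold axis v@16; visible region now rows[0,1) x cols[16,32) = 1x16
Op 5 cut(0, 12): punch at orig (0,28); cuts so far [(0, 28)]; region rows[0,1) x cols[16,32) = 1x16
Op 6 cut(0, 8): punch at orig (0,24); cuts so far [(0, 24), (0, 28)]; region rows[0,1) x cols[16,32) = 1x16
Op 7 cut(0, 1): punch at orig (0,17); cuts so far [(0, 17), (0, 24), (0, 28)]; region rows[0,1) x cols[16,32) = 1x16
Op 8 cut(0, 9): punch at orig (0,25); cuts so far [(0, 17), (0, 24), (0, 25), (0, 28)]; region rows[0,1) x cols[16,32) = 1x16
Unfold 1 (reflect across v@16): 8 holes -> [(0, 3), (0, 6), (0, 7), (0, 14), (0, 17), (0, 24), (0, 25), (0, 28)]
Unfold 2 (reflect across h@1): 16 holes -> [(0, 3), (0, 6), (0, 7), (0, 14), (0, 17), (0, 24), (0, 25), (0, 28), (1, 3), (1, 6), (1, 7), (1, 14), (1, 17), (1, 24), (1, 25), (1, 28)]
Unfold 3 (reflect across h@2): 32 holes -> [(0, 3), (0, 6), (0, 7), (0, 14), (0, 17), (0, 24), (0, 25), (0, 28), (1, 3), (1, 6), (1, 7), (1, 14), (1, 17), (1, 24), (1, 25), (1, 28), (2, 3), (2, 6), (2, 7), (2, 14), (2, 17), (2, 24), (2, 25), (2, 28), (3, 3), (3, 6), (3, 7), (3, 14), (3, 17), (3, 24), (3, 25), (3, 28)]
Unfold 4 (reflect across h@4): 64 holes -> [(0, 3), (0, 6), (0, 7), (0, 14), (0, 17), (0, 24), (0, 25), (0, 28), (1, 3), (1, 6), (1, 7), (1, 14), (1, 17), (1, 24), (1, 25), (1, 28), (2, 3), (2, 6), (2, 7), (2, 14), (2, 17), (2, 24), (2, 25), (2, 28), (3, 3), (3, 6), (3, 7), (3, 14), (3, 17), (3, 24), (3, 25), (3, 28), (4, 3), (4, 6), (4, 7), (4, 14), (4, 17), (4, 24), (4, 25), (4, 28), (5, 3), (5, 6), (5, 7), (5, 14), (5, 17), (5, 24), (5, 25), (5, 28), (6, 3), (6, 6), (6, 7), (6, 14), (6, 17), (6, 24), (6, 25), (6, 28), (7, 3), (7, 6), (7, 7), (7, 14), (7, 17), (7, 24), (7, 25), (7, 28)]

Answer: 64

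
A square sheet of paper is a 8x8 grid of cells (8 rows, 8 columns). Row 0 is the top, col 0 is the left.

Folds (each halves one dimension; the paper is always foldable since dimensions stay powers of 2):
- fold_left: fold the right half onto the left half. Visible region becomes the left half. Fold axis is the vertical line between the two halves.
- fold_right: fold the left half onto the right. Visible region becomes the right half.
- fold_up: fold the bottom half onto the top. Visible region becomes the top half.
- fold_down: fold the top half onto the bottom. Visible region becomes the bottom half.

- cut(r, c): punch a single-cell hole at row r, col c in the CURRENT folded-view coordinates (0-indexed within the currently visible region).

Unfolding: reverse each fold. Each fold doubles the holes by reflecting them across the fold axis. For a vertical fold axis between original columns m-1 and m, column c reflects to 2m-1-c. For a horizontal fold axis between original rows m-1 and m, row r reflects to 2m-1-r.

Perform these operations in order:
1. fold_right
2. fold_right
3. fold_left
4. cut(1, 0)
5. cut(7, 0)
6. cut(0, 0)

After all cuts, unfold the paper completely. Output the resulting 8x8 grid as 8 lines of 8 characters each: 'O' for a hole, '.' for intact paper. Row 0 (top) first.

Answer: OOOOOOOO
OOOOOOOO
........
........
........
........
........
OOOOOOOO

Derivation:
Op 1 fold_right: fold axis v@4; visible region now rows[0,8) x cols[4,8) = 8x4
Op 2 fold_right: fold axis v@6; visible region now rows[0,8) x cols[6,8) = 8x2
Op 3 fold_left: fold axis v@7; visible region now rows[0,8) x cols[6,7) = 8x1
Op 4 cut(1, 0): punch at orig (1,6); cuts so far [(1, 6)]; region rows[0,8) x cols[6,7) = 8x1
Op 5 cut(7, 0): punch at orig (7,6); cuts so far [(1, 6), (7, 6)]; region rows[0,8) x cols[6,7) = 8x1
Op 6 cut(0, 0): punch at orig (0,6); cuts so far [(0, 6), (1, 6), (7, 6)]; region rows[0,8) x cols[6,7) = 8x1
Unfold 1 (reflect across v@7): 6 holes -> [(0, 6), (0, 7), (1, 6), (1, 7), (7, 6), (7, 7)]
Unfold 2 (reflect across v@6): 12 holes -> [(0, 4), (0, 5), (0, 6), (0, 7), (1, 4), (1, 5), (1, 6), (1, 7), (7, 4), (7, 5), (7, 6), (7, 7)]
Unfold 3 (reflect across v@4): 24 holes -> [(0, 0), (0, 1), (0, 2), (0, 3), (0, 4), (0, 5), (0, 6), (0, 7), (1, 0), (1, 1), (1, 2), (1, 3), (1, 4), (1, 5), (1, 6), (1, 7), (7, 0), (7, 1), (7, 2), (7, 3), (7, 4), (7, 5), (7, 6), (7, 7)]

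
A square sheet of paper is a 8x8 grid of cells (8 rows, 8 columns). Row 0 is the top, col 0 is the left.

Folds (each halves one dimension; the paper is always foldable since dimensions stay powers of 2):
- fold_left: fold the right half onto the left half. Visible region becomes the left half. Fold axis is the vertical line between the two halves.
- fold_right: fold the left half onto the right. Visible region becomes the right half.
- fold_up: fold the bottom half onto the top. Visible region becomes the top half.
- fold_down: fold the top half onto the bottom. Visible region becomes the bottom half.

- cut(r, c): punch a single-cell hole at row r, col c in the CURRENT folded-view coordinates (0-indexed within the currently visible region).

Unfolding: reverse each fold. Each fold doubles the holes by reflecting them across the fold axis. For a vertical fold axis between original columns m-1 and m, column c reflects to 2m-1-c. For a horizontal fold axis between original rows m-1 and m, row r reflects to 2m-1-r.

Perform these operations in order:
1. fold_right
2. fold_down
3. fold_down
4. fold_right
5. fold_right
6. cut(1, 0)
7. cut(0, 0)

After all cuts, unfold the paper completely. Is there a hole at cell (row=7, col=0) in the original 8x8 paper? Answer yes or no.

Answer: yes

Derivation:
Op 1 fold_right: fold axis v@4; visible region now rows[0,8) x cols[4,8) = 8x4
Op 2 fold_down: fold axis h@4; visible region now rows[4,8) x cols[4,8) = 4x4
Op 3 fold_down: fold axis h@6; visible region now rows[6,8) x cols[4,8) = 2x4
Op 4 fold_right: fold axis v@6; visible region now rows[6,8) x cols[6,8) = 2x2
Op 5 fold_right: fold axis v@7; visible region now rows[6,8) x cols[7,8) = 2x1
Op 6 cut(1, 0): punch at orig (7,7); cuts so far [(7, 7)]; region rows[6,8) x cols[7,8) = 2x1
Op 7 cut(0, 0): punch at orig (6,7); cuts so far [(6, 7), (7, 7)]; region rows[6,8) x cols[7,8) = 2x1
Unfold 1 (reflect across v@7): 4 holes -> [(6, 6), (6, 7), (7, 6), (7, 7)]
Unfold 2 (reflect across v@6): 8 holes -> [(6, 4), (6, 5), (6, 6), (6, 7), (7, 4), (7, 5), (7, 6), (7, 7)]
Unfold 3 (reflect across h@6): 16 holes -> [(4, 4), (4, 5), (4, 6), (4, 7), (5, 4), (5, 5), (5, 6), (5, 7), (6, 4), (6, 5), (6, 6), (6, 7), (7, 4), (7, 5), (7, 6), (7, 7)]
Unfold 4 (reflect across h@4): 32 holes -> [(0, 4), (0, 5), (0, 6), (0, 7), (1, 4), (1, 5), (1, 6), (1, 7), (2, 4), (2, 5), (2, 6), (2, 7), (3, 4), (3, 5), (3, 6), (3, 7), (4, 4), (4, 5), (4, 6), (4, 7), (5, 4), (5, 5), (5, 6), (5, 7), (6, 4), (6, 5), (6, 6), (6, 7), (7, 4), (7, 5), (7, 6), (7, 7)]
Unfold 5 (reflect across v@4): 64 holes -> [(0, 0), (0, 1), (0, 2), (0, 3), (0, 4), (0, 5), (0, 6), (0, 7), (1, 0), (1, 1), (1, 2), (1, 3), (1, 4), (1, 5), (1, 6), (1, 7), (2, 0), (2, 1), (2, 2), (2, 3), (2, 4), (2, 5), (2, 6), (2, 7), (3, 0), (3, 1), (3, 2), (3, 3), (3, 4), (3, 5), (3, 6), (3, 7), (4, 0), (4, 1), (4, 2), (4, 3), (4, 4), (4, 5), (4, 6), (4, 7), (5, 0), (5, 1), (5, 2), (5, 3), (5, 4), (5, 5), (5, 6), (5, 7), (6, 0), (6, 1), (6, 2), (6, 3), (6, 4), (6, 5), (6, 6), (6, 7), (7, 0), (7, 1), (7, 2), (7, 3), (7, 4), (7, 5), (7, 6), (7, 7)]
Holes: [(0, 0), (0, 1), (0, 2), (0, 3), (0, 4), (0, 5), (0, 6), (0, 7), (1, 0), (1, 1), (1, 2), (1, 3), (1, 4), (1, 5), (1, 6), (1, 7), (2, 0), (2, 1), (2, 2), (2, 3), (2, 4), (2, 5), (2, 6), (2, 7), (3, 0), (3, 1), (3, 2), (3, 3), (3, 4), (3, 5), (3, 6), (3, 7), (4, 0), (4, 1), (4, 2), (4, 3), (4, 4), (4, 5), (4, 6), (4, 7), (5, 0), (5, 1), (5, 2), (5, 3), (5, 4), (5, 5), (5, 6), (5, 7), (6, 0), (6, 1), (6, 2), (6, 3), (6, 4), (6, 5), (6, 6), (6, 7), (7, 0), (7, 1), (7, 2), (7, 3), (7, 4), (7, 5), (7, 6), (7, 7)]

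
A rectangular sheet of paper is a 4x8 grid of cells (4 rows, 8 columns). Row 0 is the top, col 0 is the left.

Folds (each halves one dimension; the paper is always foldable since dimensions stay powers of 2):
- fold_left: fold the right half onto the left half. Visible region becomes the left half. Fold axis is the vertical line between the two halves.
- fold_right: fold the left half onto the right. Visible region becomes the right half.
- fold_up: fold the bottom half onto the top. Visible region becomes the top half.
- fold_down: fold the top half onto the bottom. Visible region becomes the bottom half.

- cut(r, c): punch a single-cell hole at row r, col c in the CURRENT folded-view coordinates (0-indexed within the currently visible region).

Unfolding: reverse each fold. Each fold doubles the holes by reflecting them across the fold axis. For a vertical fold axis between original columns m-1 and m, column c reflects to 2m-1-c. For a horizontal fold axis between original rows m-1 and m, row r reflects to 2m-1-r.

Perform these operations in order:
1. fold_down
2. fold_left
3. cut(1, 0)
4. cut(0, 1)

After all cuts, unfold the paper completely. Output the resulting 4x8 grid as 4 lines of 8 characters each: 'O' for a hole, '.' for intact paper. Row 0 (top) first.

Answer: O......O
.O....O.
.O....O.
O......O

Derivation:
Op 1 fold_down: fold axis h@2; visible region now rows[2,4) x cols[0,8) = 2x8
Op 2 fold_left: fold axis v@4; visible region now rows[2,4) x cols[0,4) = 2x4
Op 3 cut(1, 0): punch at orig (3,0); cuts so far [(3, 0)]; region rows[2,4) x cols[0,4) = 2x4
Op 4 cut(0, 1): punch at orig (2,1); cuts so far [(2, 1), (3, 0)]; region rows[2,4) x cols[0,4) = 2x4
Unfold 1 (reflect across v@4): 4 holes -> [(2, 1), (2, 6), (3, 0), (3, 7)]
Unfold 2 (reflect across h@2): 8 holes -> [(0, 0), (0, 7), (1, 1), (1, 6), (2, 1), (2, 6), (3, 0), (3, 7)]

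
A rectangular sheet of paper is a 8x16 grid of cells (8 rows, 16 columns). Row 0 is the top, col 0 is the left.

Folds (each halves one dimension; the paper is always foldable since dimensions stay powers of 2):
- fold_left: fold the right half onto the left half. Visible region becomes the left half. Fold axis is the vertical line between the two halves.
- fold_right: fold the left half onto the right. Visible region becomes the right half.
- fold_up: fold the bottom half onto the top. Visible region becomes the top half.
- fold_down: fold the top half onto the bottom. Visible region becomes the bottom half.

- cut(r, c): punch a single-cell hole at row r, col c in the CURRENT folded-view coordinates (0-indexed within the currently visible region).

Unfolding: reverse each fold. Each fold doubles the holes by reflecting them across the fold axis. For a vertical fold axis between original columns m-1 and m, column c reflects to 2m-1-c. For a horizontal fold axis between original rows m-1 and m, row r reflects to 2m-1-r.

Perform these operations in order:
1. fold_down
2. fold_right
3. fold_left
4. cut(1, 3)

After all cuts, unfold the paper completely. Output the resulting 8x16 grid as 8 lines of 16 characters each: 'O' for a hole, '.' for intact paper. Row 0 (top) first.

Op 1 fold_down: fold axis h@4; visible region now rows[4,8) x cols[0,16) = 4x16
Op 2 fold_right: fold axis v@8; visible region now rows[4,8) x cols[8,16) = 4x8
Op 3 fold_left: fold axis v@12; visible region now rows[4,8) x cols[8,12) = 4x4
Op 4 cut(1, 3): punch at orig (5,11); cuts so far [(5, 11)]; region rows[4,8) x cols[8,12) = 4x4
Unfold 1 (reflect across v@12): 2 holes -> [(5, 11), (5, 12)]
Unfold 2 (reflect across v@8): 4 holes -> [(5, 3), (5, 4), (5, 11), (5, 12)]
Unfold 3 (reflect across h@4): 8 holes -> [(2, 3), (2, 4), (2, 11), (2, 12), (5, 3), (5, 4), (5, 11), (5, 12)]

Answer: ................
................
...OO......OO...
................
................
...OO......OO...
................
................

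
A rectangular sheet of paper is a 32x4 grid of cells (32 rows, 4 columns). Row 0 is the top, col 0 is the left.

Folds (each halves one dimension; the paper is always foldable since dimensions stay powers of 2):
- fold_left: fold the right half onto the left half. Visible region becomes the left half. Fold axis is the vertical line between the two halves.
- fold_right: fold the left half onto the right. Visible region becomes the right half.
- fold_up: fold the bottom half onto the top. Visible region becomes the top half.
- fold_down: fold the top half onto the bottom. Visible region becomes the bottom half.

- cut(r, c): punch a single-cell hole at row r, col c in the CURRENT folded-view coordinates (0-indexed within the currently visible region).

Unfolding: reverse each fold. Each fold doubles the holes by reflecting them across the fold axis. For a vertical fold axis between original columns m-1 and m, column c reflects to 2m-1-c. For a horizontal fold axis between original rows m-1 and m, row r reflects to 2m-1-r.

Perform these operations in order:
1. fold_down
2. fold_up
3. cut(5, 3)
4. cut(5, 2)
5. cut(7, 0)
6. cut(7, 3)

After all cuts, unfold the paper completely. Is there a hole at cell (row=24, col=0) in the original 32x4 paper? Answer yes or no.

Answer: yes

Derivation:
Op 1 fold_down: fold axis h@16; visible region now rows[16,32) x cols[0,4) = 16x4
Op 2 fold_up: fold axis h@24; visible region now rows[16,24) x cols[0,4) = 8x4
Op 3 cut(5, 3): punch at orig (21,3); cuts so far [(21, 3)]; region rows[16,24) x cols[0,4) = 8x4
Op 4 cut(5, 2): punch at orig (21,2); cuts so far [(21, 2), (21, 3)]; region rows[16,24) x cols[0,4) = 8x4
Op 5 cut(7, 0): punch at orig (23,0); cuts so far [(21, 2), (21, 3), (23, 0)]; region rows[16,24) x cols[0,4) = 8x4
Op 6 cut(7, 3): punch at orig (23,3); cuts so far [(21, 2), (21, 3), (23, 0), (23, 3)]; region rows[16,24) x cols[0,4) = 8x4
Unfold 1 (reflect across h@24): 8 holes -> [(21, 2), (21, 3), (23, 0), (23, 3), (24, 0), (24, 3), (26, 2), (26, 3)]
Unfold 2 (reflect across h@16): 16 holes -> [(5, 2), (5, 3), (7, 0), (7, 3), (8, 0), (8, 3), (10, 2), (10, 3), (21, 2), (21, 3), (23, 0), (23, 3), (24, 0), (24, 3), (26, 2), (26, 3)]
Holes: [(5, 2), (5, 3), (7, 0), (7, 3), (8, 0), (8, 3), (10, 2), (10, 3), (21, 2), (21, 3), (23, 0), (23, 3), (24, 0), (24, 3), (26, 2), (26, 3)]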